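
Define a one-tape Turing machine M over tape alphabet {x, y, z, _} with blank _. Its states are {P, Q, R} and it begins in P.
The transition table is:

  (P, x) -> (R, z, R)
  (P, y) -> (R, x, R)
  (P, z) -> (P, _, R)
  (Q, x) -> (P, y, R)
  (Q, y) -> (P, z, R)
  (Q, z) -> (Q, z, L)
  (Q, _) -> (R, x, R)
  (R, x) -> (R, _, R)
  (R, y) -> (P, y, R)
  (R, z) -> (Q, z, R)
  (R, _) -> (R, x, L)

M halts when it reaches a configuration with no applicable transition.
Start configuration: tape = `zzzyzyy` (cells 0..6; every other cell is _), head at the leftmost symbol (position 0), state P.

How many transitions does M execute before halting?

25

state=P head=0 tape=[z]zzyzyy_____   (P,z)→(P,_,R)
state=P head=1 tape=_[z]zyzyy_____   (P,z)→(P,_,R)
state=P head=2 tape=__[z]yzyy_____   (P,z)→(P,_,R)
state=P head=3 tape=___[y]zyy_____   (P,y)→(R,x,R)
state=R head=4 tape=___x[z]yy_____   (R,z)→(Q,z,R)
state=Q head=5 tape=___xz[y]y_____   (Q,y)→(P,z,R)
state=P head=6 tape=___xzz[y]_____   (P,y)→(R,x,R)
state=R head=7 tape=___xzzx[_]____   (R,_)→(R,x,L)
state=R head=6 tape=___xzz[x]x____   (R,x)→(R,_,R)
state=R head=7 tape=___xzz_[x]____   (R,x)→(R,_,R)
state=R head=8 tape=___xzz__[_]___   (R,_)→(R,x,L)
state=R head=7 tape=___xzz_[_]x___   (R,_)→(R,x,L)
state=R head=6 tape=___xzz[_]xx___   (R,_)→(R,x,L)
state=R head=5 tape=___xz[z]xxx___   (R,z)→(Q,z,R)
state=Q head=6 tape=___xzz[x]xx___   (Q,x)→(P,y,R)
state=P head=7 tape=___xzzy[x]x___   (P,x)→(R,z,R)
state=R head=8 tape=___xzzyz[x]___   (R,x)→(R,_,R)
state=R head=9 tape=___xzzyz_[_]__   (R,_)→(R,x,L)
state=R head=8 tape=___xzzyz[_]x__   (R,_)→(R,x,L)
state=R head=7 tape=___xzzy[z]xx__   (R,z)→(Q,z,R)
state=Q head=8 tape=___xzzyz[x]x__   (Q,x)→(P,y,R)
state=P head=9 tape=___xzzyzy[x]__   (P,x)→(R,z,R)
state=R head=10 tape=___xzzyzyz[_]_   (R,_)→(R,x,L)
state=R head=9 tape=___xzzyzy[z]x_   (R,z)→(Q,z,R)
state=Q head=10 tape=___xzzyzyz[x]_   (Q,x)→(P,y,R)
state=P head=11 tape=___xzzyzyzy[_]
M halts after 25 transitions.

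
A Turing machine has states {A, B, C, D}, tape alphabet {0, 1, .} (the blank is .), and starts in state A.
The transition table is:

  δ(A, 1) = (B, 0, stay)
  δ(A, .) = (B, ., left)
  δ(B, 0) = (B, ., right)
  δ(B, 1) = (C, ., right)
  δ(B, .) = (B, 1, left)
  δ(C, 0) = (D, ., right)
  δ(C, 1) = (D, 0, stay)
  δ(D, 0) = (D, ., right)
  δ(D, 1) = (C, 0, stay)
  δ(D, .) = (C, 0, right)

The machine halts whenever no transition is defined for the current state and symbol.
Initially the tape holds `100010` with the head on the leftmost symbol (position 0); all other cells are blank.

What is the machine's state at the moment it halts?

C

A | [1]00010..   read 1 → write 0, move stay, go to B
B | [0]00010..   read 0 → write ., move right, go to B
B | .[0]0010..   read 0 → write ., move right, go to B
B | ..[0]010..   read 0 → write ., move right, go to B
B | ...[0]10..   read 0 → write ., move right, go to B
B | ....[1]0..   read 1 → write ., move right, go to C
C | .....[0]..   read 0 → write ., move right, go to D
D | ......[.].   read . → write 0, move right, go to C
C | ......0[.]
No transition is defined for (C, .); M halts in state C.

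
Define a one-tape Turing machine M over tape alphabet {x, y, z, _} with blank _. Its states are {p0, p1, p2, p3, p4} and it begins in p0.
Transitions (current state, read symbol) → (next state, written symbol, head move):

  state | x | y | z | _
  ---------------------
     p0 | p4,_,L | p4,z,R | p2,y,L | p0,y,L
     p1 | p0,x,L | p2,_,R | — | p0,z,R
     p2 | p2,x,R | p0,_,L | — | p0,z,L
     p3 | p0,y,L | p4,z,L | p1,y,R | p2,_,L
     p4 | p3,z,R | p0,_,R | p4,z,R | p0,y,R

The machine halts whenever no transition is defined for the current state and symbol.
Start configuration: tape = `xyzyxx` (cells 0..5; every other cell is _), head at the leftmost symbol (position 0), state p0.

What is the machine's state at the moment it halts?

p0 | _[x]yzyxx_   read x → write _, move L, go to p4
p4 | [_]_yzyxx_   read _ → write y, move R, go to p0
p0 | y[_]yzyxx_   read _ → write y, move L, go to p0
p0 | [y]yyzyxx_   read y → write z, move R, go to p4
p4 | z[y]yzyxx_   read y → write _, move R, go to p0
p0 | z_[y]zyxx_   read y → write z, move R, go to p4
p4 | z_z[z]yxx_   read z → write z, move R, go to p4
p4 | z_zz[y]xx_   read y → write _, move R, go to p0
p0 | z_zz_[x]x_   read x → write _, move L, go to p4
p4 | z_zz[_]_x_   read _ → write y, move R, go to p0
p0 | z_zzy[_]x_   read _ → write y, move L, go to p0
p0 | z_zz[y]yx_   read y → write z, move R, go to p4
p4 | z_zzz[y]x_   read y → write _, move R, go to p0
p0 | z_zzz_[x]_   read x → write _, move L, go to p4
p4 | z_zzz[_]__   read _ → write y, move R, go to p0
p0 | z_zzzy[_]_   read _ → write y, move L, go to p0
p0 | z_zzz[y]y_   read y → write z, move R, go to p4
p4 | z_zzzz[y]_   read y → write _, move R, go to p0
p0 | z_zzzz_[_]   read _ → write y, move L, go to p0
p0 | z_zzzz[_]y   read _ → write y, move L, go to p0
p0 | z_zzz[z]yy   read z → write y, move L, go to p2
p2 | z_zz[z]yyy
No transition is defined for (p2, z); M halts in state p2.

p2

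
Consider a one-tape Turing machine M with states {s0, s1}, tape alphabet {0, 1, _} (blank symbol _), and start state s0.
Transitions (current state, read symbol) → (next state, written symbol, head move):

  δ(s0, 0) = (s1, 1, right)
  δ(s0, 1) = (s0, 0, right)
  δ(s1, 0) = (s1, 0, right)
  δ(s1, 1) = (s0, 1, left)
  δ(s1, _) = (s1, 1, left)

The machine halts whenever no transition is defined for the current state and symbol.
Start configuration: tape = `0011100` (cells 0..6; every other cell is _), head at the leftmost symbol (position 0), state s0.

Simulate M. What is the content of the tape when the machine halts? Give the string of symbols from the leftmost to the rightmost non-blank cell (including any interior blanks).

10000100

state=s0 head=0 tape=[0]011100__   (s0,0)→(s1,1,right)
state=s1 head=1 tape=1[0]11100__   (s1,0)→(s1,0,right)
state=s1 head=2 tape=10[1]1100__   (s1,1)→(s0,1,left)
state=s0 head=1 tape=1[0]11100__   (s0,0)→(s1,1,right)
state=s1 head=2 tape=11[1]1100__   (s1,1)→(s0,1,left)
state=s0 head=1 tape=1[1]11100__   (s0,1)→(s0,0,right)
state=s0 head=2 tape=10[1]1100__   (s0,1)→(s0,0,right)
state=s0 head=3 tape=100[1]100__   (s0,1)→(s0,0,right)
state=s0 head=4 tape=1000[1]00__   (s0,1)→(s0,0,right)
state=s0 head=5 tape=10000[0]0__   (s0,0)→(s1,1,right)
state=s1 head=6 tape=100001[0]__   (s1,0)→(s1,0,right)
state=s1 head=7 tape=1000010[_]_   (s1,_)→(s1,1,left)
state=s1 head=6 tape=100001[0]1_   (s1,0)→(s1,0,right)
state=s1 head=7 tape=1000010[1]_   (s1,1)→(s0,1,left)
state=s0 head=6 tape=100001[0]1_   (s0,0)→(s1,1,right)
state=s1 head=7 tape=1000011[1]_   (s1,1)→(s0,1,left)
state=s0 head=6 tape=100001[1]1_   (s0,1)→(s0,0,right)
state=s0 head=7 tape=1000010[1]_   (s0,1)→(s0,0,right)
state=s0 head=8 tape=10000100[_]
The non-blank tape span at halt is 10000100.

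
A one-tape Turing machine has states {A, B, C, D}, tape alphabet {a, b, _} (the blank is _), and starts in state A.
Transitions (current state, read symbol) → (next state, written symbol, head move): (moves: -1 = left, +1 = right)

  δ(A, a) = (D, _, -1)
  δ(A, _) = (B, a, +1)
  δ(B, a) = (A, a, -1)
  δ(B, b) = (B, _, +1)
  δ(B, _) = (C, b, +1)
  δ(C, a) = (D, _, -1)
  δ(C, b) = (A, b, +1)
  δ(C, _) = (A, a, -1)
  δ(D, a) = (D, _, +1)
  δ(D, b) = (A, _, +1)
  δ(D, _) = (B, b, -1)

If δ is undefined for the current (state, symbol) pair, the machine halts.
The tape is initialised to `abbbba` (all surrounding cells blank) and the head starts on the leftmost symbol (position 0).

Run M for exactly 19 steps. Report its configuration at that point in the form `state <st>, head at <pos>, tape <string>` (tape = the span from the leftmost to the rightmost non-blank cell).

A | __[a]bbbba   read a → write _, move -1, go to D
D | _[_]_bbbba   read _ → write b, move -1, go to B
B | [_]b_bbbba   read _ → write b, move +1, go to C
C | b[b]_bbbba   read b → write b, move +1, go to A
A | bb[_]bbbba   read _ → write a, move +1, go to B
B | bba[b]bbba   read b → write _, move +1, go to B
B | bba_[b]bba   read b → write _, move +1, go to B
B | bba__[b]ba   read b → write _, move +1, go to B
B | bba___[b]a   read b → write _, move +1, go to B
B | bba____[a]   read a → write a, move -1, go to A
A | bba___[_]a   read _ → write a, move +1, go to B
B | bba___a[a]   read a → write a, move -1, go to A
A | bba___[a]a   read a → write _, move -1, go to D
D | bba__[_]_a   read _ → write b, move -1, go to B
B | bba_[_]b_a   read _ → write b, move +1, go to C
C | bba_b[b]_a   read b → write b, move +1, go to A
A | bba_bb[_]a   read _ → write a, move +1, go to B
B | bba_bba[a]   read a → write a, move -1, go to A
A | bba_bb[a]a   read a → write _, move -1, go to D
D | bba_b[b]_a
After 19 steps: state D, head at 3, tape bba_bb_a.

state D, head at 3, tape bba_bb_a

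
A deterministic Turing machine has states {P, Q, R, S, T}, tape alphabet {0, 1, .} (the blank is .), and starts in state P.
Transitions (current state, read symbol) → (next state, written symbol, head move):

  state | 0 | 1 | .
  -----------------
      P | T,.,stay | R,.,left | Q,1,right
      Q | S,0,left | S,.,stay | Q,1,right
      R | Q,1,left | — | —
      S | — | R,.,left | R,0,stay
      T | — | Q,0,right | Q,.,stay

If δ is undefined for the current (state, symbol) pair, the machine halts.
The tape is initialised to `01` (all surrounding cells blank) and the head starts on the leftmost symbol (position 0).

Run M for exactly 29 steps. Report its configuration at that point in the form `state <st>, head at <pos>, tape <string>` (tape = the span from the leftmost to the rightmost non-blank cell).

state R, head at -3, tape 01111

state=P head=0 tape=...[0]1   (P,0)→(T,.,stay)
state=T head=0 tape=...[.]1   (T,.)→(Q,.,stay)
state=Q head=0 tape=...[.]1   (Q,.)→(Q,1,right)
state=Q head=1 tape=...1[1]   (Q,1)→(S,.,stay)
state=S head=1 tape=...1[.]   (S,.)→(R,0,stay)
state=R head=1 tape=...1[0]   (R,0)→(Q,1,left)
state=Q head=0 tape=...[1]1   (Q,1)→(S,.,stay)
state=S head=0 tape=...[.]1   (S,.)→(R,0,stay)
state=R head=0 tape=...[0]1   (R,0)→(Q,1,left)
state=Q head=-1 tape=..[.]11   (Q,.)→(Q,1,right)
state=Q head=0 tape=..1[1]1   (Q,1)→(S,.,stay)
state=S head=0 tape=..1[.]1   (S,.)→(R,0,stay)
state=R head=0 tape=..1[0]1   (R,0)→(Q,1,left)
state=Q head=-1 tape=..[1]11   (Q,1)→(S,.,stay)
state=S head=-1 tape=..[.]11   (S,.)→(R,0,stay)
state=R head=-1 tape=..[0]11   (R,0)→(Q,1,left)
state=Q head=-2 tape=.[.]111   (Q,.)→(Q,1,right)
state=Q head=-1 tape=.1[1]11   (Q,1)→(S,.,stay)
state=S head=-1 tape=.1[.]11   (S,.)→(R,0,stay)
state=R head=-1 tape=.1[0]11   (R,0)→(Q,1,left)
state=Q head=-2 tape=.[1]111   (Q,1)→(S,.,stay)
state=S head=-2 tape=.[.]111   (S,.)→(R,0,stay)
state=R head=-2 tape=.[0]111   (R,0)→(Q,1,left)
state=Q head=-3 tape=[.]1111   (Q,.)→(Q,1,right)
state=Q head=-2 tape=1[1]111   (Q,1)→(S,.,stay)
state=S head=-2 tape=1[.]111   (S,.)→(R,0,stay)
state=R head=-2 tape=1[0]111   (R,0)→(Q,1,left)
state=Q head=-3 tape=[1]1111   (Q,1)→(S,.,stay)
state=S head=-3 tape=[.]1111   (S,.)→(R,0,stay)
state=R head=-3 tape=[0]1111
After 29 steps: state R, head at -3, tape 01111.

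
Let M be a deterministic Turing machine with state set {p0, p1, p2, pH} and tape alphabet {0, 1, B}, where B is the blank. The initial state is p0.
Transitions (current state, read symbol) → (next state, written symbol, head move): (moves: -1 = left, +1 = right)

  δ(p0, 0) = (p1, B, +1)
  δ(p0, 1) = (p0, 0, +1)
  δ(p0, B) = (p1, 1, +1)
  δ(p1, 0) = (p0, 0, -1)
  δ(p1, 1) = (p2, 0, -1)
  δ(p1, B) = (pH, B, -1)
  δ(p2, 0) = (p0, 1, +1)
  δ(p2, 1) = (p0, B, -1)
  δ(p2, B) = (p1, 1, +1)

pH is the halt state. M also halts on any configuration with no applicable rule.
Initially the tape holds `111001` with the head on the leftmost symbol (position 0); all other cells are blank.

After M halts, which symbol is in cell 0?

0

state=p0 head=0 tape=[1]11001B   (p0,1)→(p0,0,+1)
state=p0 head=1 tape=0[1]1001B   (p0,1)→(p0,0,+1)
state=p0 head=2 tape=00[1]001B   (p0,1)→(p0,0,+1)
state=p0 head=3 tape=000[0]01B   (p0,0)→(p1,B,+1)
state=p1 head=4 tape=000B[0]1B   (p1,0)→(p0,0,-1)
state=p0 head=3 tape=000[B]01B   (p0,B)→(p1,1,+1)
state=p1 head=4 tape=0001[0]1B   (p1,0)→(p0,0,-1)
state=p0 head=3 tape=000[1]01B   (p0,1)→(p0,0,+1)
state=p0 head=4 tape=0000[0]1B   (p0,0)→(p1,B,+1)
state=p1 head=5 tape=0000B[1]B   (p1,1)→(p2,0,-1)
state=p2 head=4 tape=0000[B]0B   (p2,B)→(p1,1,+1)
state=p1 head=5 tape=00001[0]B   (p1,0)→(p0,0,-1)
state=p0 head=4 tape=0000[1]0B   (p0,1)→(p0,0,+1)
state=p0 head=5 tape=00000[0]B   (p0,0)→(p1,B,+1)
state=p1 head=6 tape=00000B[B]   (p1,B)→(pH,B,-1)
state=pH head=5 tape=00000[B]B
Cell 0 holds 0 when M halts.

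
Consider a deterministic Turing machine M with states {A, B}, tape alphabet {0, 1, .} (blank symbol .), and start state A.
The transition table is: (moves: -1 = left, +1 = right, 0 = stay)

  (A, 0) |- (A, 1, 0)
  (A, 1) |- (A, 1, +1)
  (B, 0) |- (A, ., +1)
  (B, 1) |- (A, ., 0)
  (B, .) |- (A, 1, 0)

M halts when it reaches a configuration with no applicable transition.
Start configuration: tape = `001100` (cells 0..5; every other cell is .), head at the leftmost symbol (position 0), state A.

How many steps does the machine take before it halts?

10

A | [0]01100.   read 0 → write 1, move 0, go to A
A | [1]01100.   read 1 → write 1, move +1, go to A
A | 1[0]1100.   read 0 → write 1, move 0, go to A
A | 1[1]1100.   read 1 → write 1, move +1, go to A
A | 11[1]100.   read 1 → write 1, move +1, go to A
A | 111[1]00.   read 1 → write 1, move +1, go to A
A | 1111[0]0.   read 0 → write 1, move 0, go to A
A | 1111[1]0.   read 1 → write 1, move +1, go to A
A | 11111[0].   read 0 → write 1, move 0, go to A
A | 11111[1].   read 1 → write 1, move +1, go to A
A | 111111[.]
M halts after 10 transitions.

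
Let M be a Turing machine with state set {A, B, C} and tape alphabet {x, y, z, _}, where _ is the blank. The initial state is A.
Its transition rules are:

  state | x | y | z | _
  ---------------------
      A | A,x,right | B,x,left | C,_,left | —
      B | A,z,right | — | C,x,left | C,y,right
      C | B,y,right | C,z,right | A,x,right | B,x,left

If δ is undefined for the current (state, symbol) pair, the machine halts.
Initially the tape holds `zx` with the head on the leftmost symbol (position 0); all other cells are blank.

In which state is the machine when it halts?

B

state=A head=0 tape=__[z]x__   (A,z)→(C,_,left)
state=C head=-1 tape=_[_]_x__   (C,_)→(B,x,left)
state=B head=-2 tape=[_]x_x__   (B,_)→(C,y,right)
state=C head=-1 tape=y[x]_x__   (C,x)→(B,y,right)
state=B head=0 tape=yy[_]x__   (B,_)→(C,y,right)
state=C head=1 tape=yyy[x]__   (C,x)→(B,y,right)
state=B head=2 tape=yyyy[_]_   (B,_)→(C,y,right)
state=C head=3 tape=yyyyy[_]   (C,_)→(B,x,left)
state=B head=2 tape=yyyy[y]x
No transition is defined for (B, y); M halts in state B.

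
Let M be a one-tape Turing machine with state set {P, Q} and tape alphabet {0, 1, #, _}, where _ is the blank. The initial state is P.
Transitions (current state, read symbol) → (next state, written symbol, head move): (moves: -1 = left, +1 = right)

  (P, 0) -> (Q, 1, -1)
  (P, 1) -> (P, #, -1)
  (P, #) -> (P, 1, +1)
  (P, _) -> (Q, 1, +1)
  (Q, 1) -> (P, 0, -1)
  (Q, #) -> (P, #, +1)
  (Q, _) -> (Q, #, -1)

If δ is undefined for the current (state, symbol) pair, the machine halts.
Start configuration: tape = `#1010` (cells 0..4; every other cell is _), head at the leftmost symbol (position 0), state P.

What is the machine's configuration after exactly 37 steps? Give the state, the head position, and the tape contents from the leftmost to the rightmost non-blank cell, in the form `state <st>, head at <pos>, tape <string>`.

state=P head=0 tape=___[#]1010   (P,#)→(P,1,+1)
state=P head=1 tape=___1[1]010   (P,1)→(P,#,-1)
state=P head=0 tape=___[1]#010   (P,1)→(P,#,-1)
state=P head=-1 tape=__[_]##010   (P,_)→(Q,1,+1)
state=Q head=0 tape=__1[#]#010   (Q,#)→(P,#,+1)
state=P head=1 tape=__1#[#]010   (P,#)→(P,1,+1)
state=P head=2 tape=__1#1[0]10   (P,0)→(Q,1,-1)
state=Q head=1 tape=__1#[1]110   (Q,1)→(P,0,-1)
state=P head=0 tape=__1[#]0110   (P,#)→(P,1,+1)
state=P head=1 tape=__11[0]110   (P,0)→(Q,1,-1)
state=Q head=0 tape=__1[1]1110   (Q,1)→(P,0,-1)
state=P head=-1 tape=__[1]01110   (P,1)→(P,#,-1)
state=P head=-2 tape=_[_]#01110   (P,_)→(Q,1,+1)
state=Q head=-1 tape=_1[#]01110   (Q,#)→(P,#,+1)
state=P head=0 tape=_1#[0]1110   (P,0)→(Q,1,-1)
state=Q head=-1 tape=_1[#]11110   (Q,#)→(P,#,+1)
state=P head=0 tape=_1#[1]1110   (P,1)→(P,#,-1)
state=P head=-1 tape=_1[#]#1110   (P,#)→(P,1,+1)
state=P head=0 tape=_11[#]1110   (P,#)→(P,1,+1)
state=P head=1 tape=_111[1]110   (P,1)→(P,#,-1)
state=P head=0 tape=_11[1]#110   (P,1)→(P,#,-1)
state=P head=-1 tape=_1[1]##110   (P,1)→(P,#,-1)
state=P head=-2 tape=_[1]###110   (P,1)→(P,#,-1)
state=P head=-3 tape=[_]####110   (P,_)→(Q,1,+1)
state=Q head=-2 tape=1[#]###110   (Q,#)→(P,#,+1)
state=P head=-1 tape=1#[#]##110   (P,#)→(P,1,+1)
state=P head=0 tape=1#1[#]#110   (P,#)→(P,1,+1)
state=P head=1 tape=1#11[#]110   (P,#)→(P,1,+1)
state=P head=2 tape=1#111[1]10   (P,1)→(P,#,-1)
state=P head=1 tape=1#11[1]#10   (P,1)→(P,#,-1)
state=P head=0 tape=1#1[1]##10   (P,1)→(P,#,-1)
state=P head=-1 tape=1#[1]###10   (P,1)→(P,#,-1)
state=P head=-2 tape=1[#]####10   (P,#)→(P,1,+1)
state=P head=-1 tape=11[#]###10   (P,#)→(P,1,+1)
state=P head=0 tape=111[#]##10   (P,#)→(P,1,+1)
state=P head=1 tape=1111[#]#10   (P,#)→(P,1,+1)
state=P head=2 tape=11111[#]10   (P,#)→(P,1,+1)
state=P head=3 tape=111111[1]0
After 37 steps: state P, head at 3, tape 11111110.

state P, head at 3, tape 11111110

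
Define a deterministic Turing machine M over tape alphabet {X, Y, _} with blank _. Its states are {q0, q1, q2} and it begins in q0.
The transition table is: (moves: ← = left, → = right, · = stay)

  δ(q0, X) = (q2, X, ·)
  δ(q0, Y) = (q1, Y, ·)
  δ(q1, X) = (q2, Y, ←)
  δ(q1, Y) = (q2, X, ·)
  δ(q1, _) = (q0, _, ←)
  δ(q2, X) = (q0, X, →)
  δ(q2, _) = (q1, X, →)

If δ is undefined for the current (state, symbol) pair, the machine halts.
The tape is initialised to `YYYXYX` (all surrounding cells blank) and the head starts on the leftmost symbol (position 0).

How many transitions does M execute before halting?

state=q0 head=0 tape=[Y]YYXYX_   (q0,Y)→(q1,Y,·)
state=q1 head=0 tape=[Y]YYXYX_   (q1,Y)→(q2,X,·)
state=q2 head=0 tape=[X]YYXYX_   (q2,X)→(q0,X,→)
state=q0 head=1 tape=X[Y]YXYX_   (q0,Y)→(q1,Y,·)
state=q1 head=1 tape=X[Y]YXYX_   (q1,Y)→(q2,X,·)
state=q2 head=1 tape=X[X]YXYX_   (q2,X)→(q0,X,→)
state=q0 head=2 tape=XX[Y]XYX_   (q0,Y)→(q1,Y,·)
state=q1 head=2 tape=XX[Y]XYX_   (q1,Y)→(q2,X,·)
state=q2 head=2 tape=XX[X]XYX_   (q2,X)→(q0,X,→)
state=q0 head=3 tape=XXX[X]YX_   (q0,X)→(q2,X,·)
state=q2 head=3 tape=XXX[X]YX_   (q2,X)→(q0,X,→)
state=q0 head=4 tape=XXXX[Y]X_   (q0,Y)→(q1,Y,·)
state=q1 head=4 tape=XXXX[Y]X_   (q1,Y)→(q2,X,·)
state=q2 head=4 tape=XXXX[X]X_   (q2,X)→(q0,X,→)
state=q0 head=5 tape=XXXXX[X]_   (q0,X)→(q2,X,·)
state=q2 head=5 tape=XXXXX[X]_   (q2,X)→(q0,X,→)
state=q0 head=6 tape=XXXXXX[_]
M halts after 16 transitions.

16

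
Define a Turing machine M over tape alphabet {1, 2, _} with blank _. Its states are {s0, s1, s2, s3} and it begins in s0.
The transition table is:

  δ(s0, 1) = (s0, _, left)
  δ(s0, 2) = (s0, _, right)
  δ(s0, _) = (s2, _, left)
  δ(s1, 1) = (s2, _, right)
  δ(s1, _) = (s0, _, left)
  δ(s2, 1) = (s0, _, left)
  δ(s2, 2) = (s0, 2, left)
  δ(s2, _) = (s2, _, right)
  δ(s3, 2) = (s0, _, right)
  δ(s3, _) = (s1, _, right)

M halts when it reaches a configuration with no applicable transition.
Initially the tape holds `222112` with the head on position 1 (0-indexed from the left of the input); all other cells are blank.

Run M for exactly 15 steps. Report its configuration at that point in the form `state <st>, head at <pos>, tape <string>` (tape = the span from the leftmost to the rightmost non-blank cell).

state s2, head at 4, tape 2____2

state=s0 head=1 tape=2[2]2112   (s0,2)→(s0,_,right)
state=s0 head=2 tape=2_[2]112   (s0,2)→(s0,_,right)
state=s0 head=3 tape=2__[1]12   (s0,1)→(s0,_,left)
state=s0 head=2 tape=2_[_]_12   (s0,_)→(s2,_,left)
state=s2 head=1 tape=2[_]__12   (s2,_)→(s2,_,right)
state=s2 head=2 tape=2_[_]_12   (s2,_)→(s2,_,right)
state=s2 head=3 tape=2__[_]12   (s2,_)→(s2,_,right)
state=s2 head=4 tape=2___[1]2   (s2,1)→(s0,_,left)
state=s0 head=3 tape=2__[_]_2   (s0,_)→(s2,_,left)
state=s2 head=2 tape=2_[_]__2   (s2,_)→(s2,_,right)
state=s2 head=3 tape=2__[_]_2   (s2,_)→(s2,_,right)
state=s2 head=4 tape=2___[_]2   (s2,_)→(s2,_,right)
state=s2 head=5 tape=2____[2]   (s2,2)→(s0,2,left)
state=s0 head=4 tape=2___[_]2   (s0,_)→(s2,_,left)
state=s2 head=3 tape=2__[_]_2   (s2,_)→(s2,_,right)
state=s2 head=4 tape=2___[_]2
After 15 steps: state s2, head at 4, tape 2____2.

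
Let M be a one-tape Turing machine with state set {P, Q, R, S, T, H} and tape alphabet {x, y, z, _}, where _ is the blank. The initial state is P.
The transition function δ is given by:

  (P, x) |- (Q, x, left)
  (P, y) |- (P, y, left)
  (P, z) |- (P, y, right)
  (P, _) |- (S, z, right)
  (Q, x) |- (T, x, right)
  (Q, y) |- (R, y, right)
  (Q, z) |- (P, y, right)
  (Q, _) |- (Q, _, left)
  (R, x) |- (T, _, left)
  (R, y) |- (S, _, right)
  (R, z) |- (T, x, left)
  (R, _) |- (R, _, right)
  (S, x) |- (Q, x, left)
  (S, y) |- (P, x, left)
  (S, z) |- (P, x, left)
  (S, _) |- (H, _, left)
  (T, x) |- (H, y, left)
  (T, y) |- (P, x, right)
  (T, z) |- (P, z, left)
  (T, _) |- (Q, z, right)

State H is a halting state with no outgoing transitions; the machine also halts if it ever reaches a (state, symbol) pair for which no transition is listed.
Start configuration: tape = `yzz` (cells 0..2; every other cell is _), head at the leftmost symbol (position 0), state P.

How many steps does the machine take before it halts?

24

state=P head=0 tape=_[y]zz_   (P,y)→(P,y,left)
state=P head=-1 tape=[_]yzz_   (P,_)→(S,z,right)
state=S head=0 tape=z[y]zz_   (S,y)→(P,x,left)
state=P head=-1 tape=[z]xzz_   (P,z)→(P,y,right)
state=P head=0 tape=y[x]zz_   (P,x)→(Q,x,left)
state=Q head=-1 tape=[y]xzz_   (Q,y)→(R,y,right)
state=R head=0 tape=y[x]zz_   (R,x)→(T,_,left)
state=T head=-1 tape=[y]_zz_   (T,y)→(P,x,right)
state=P head=0 tape=x[_]zz_   (P,_)→(S,z,right)
state=S head=1 tape=xz[z]z_   (S,z)→(P,x,left)
state=P head=0 tape=x[z]xz_   (P,z)→(P,y,right)
state=P head=1 tape=xy[x]z_   (P,x)→(Q,x,left)
state=Q head=0 tape=x[y]xz_   (Q,y)→(R,y,right)
state=R head=1 tape=xy[x]z_   (R,x)→(T,_,left)
state=T head=0 tape=x[y]_z_   (T,y)→(P,x,right)
state=P head=1 tape=xx[_]z_   (P,_)→(S,z,right)
state=S head=2 tape=xxz[z]_   (S,z)→(P,x,left)
state=P head=1 tape=xx[z]x_   (P,z)→(P,y,right)
state=P head=2 tape=xxy[x]_   (P,x)→(Q,x,left)
state=Q head=1 tape=xx[y]x_   (Q,y)→(R,y,right)
state=R head=2 tape=xxy[x]_   (R,x)→(T,_,left)
state=T head=1 tape=xx[y]__   (T,y)→(P,x,right)
state=P head=2 tape=xxx[_]_   (P,_)→(S,z,right)
state=S head=3 tape=xxxz[_]   (S,_)→(H,_,left)
state=H head=2 tape=xxx[z]_
M halts after 24 transitions.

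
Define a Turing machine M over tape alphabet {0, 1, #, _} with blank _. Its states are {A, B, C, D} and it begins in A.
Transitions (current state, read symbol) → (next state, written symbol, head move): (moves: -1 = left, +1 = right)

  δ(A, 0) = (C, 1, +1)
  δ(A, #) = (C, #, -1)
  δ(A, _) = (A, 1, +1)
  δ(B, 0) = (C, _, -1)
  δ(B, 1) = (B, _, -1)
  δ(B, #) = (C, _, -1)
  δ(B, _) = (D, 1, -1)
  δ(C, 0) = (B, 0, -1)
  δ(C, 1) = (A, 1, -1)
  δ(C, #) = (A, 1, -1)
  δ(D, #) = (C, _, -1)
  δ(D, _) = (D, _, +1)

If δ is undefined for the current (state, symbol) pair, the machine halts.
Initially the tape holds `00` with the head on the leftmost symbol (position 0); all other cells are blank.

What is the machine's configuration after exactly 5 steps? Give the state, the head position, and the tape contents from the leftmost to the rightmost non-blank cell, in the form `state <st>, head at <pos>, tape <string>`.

A | __[0]0   read 0 → write 1, move +1, go to C
C | __1[0]   read 0 → write 0, move -1, go to B
B | __[1]0   read 1 → write _, move -1, go to B
B | _[_]_0   read _ → write 1, move -1, go to D
D | [_]1_0   read _ → write _, move +1, go to D
D | _[1]_0
After 5 steps: state D, head at -1, tape 1_0.

state D, head at -1, tape 1_0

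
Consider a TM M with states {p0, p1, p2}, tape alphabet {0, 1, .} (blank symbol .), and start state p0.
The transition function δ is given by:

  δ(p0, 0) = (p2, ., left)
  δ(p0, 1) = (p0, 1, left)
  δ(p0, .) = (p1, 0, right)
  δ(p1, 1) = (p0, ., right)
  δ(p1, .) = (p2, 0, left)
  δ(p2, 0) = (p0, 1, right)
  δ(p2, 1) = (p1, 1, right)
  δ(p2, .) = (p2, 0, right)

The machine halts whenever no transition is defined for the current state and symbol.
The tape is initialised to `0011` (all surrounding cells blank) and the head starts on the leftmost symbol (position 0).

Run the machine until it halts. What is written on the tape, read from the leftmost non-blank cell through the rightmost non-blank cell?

1000.10

state=p0 head=0 tape=.[0]011..   (p0,0)→(p2,.,left)
state=p2 head=-1 tape=[.].011..   (p2,.)→(p2,0,right)
state=p2 head=0 tape=0[.]011..   (p2,.)→(p2,0,right)
state=p2 head=1 tape=00[0]11..   (p2,0)→(p0,1,right)
state=p0 head=2 tape=001[1]1..   (p0,1)→(p0,1,left)
state=p0 head=1 tape=00[1]11..   (p0,1)→(p0,1,left)
state=p0 head=0 tape=0[0]111..   (p0,0)→(p2,.,left)
state=p2 head=-1 tape=[0].111..   (p2,0)→(p0,1,right)
state=p0 head=0 tape=1[.]111..   (p0,.)→(p1,0,right)
state=p1 head=1 tape=10[1]11..   (p1,1)→(p0,.,right)
state=p0 head=2 tape=10.[1]1..   (p0,1)→(p0,1,left)
state=p0 head=1 tape=10[.]11..   (p0,.)→(p1,0,right)
state=p1 head=2 tape=100[1]1..   (p1,1)→(p0,.,right)
state=p0 head=3 tape=100.[1]..   (p0,1)→(p0,1,left)
state=p0 head=2 tape=100[.]1..   (p0,.)→(p1,0,right)
state=p1 head=3 tape=1000[1]..   (p1,1)→(p0,.,right)
state=p0 head=4 tape=1000.[.].   (p0,.)→(p1,0,right)
state=p1 head=5 tape=1000.0[.]   (p1,.)→(p2,0,left)
state=p2 head=4 tape=1000.[0]0   (p2,0)→(p0,1,right)
state=p0 head=5 tape=1000.1[0]   (p0,0)→(p2,.,left)
state=p2 head=4 tape=1000.[1].   (p2,1)→(p1,1,right)
state=p1 head=5 tape=1000.1[.]   (p1,.)→(p2,0,left)
state=p2 head=4 tape=1000.[1]0   (p2,1)→(p1,1,right)
state=p1 head=5 tape=1000.1[0]
The non-blank tape span at halt is 1000.10.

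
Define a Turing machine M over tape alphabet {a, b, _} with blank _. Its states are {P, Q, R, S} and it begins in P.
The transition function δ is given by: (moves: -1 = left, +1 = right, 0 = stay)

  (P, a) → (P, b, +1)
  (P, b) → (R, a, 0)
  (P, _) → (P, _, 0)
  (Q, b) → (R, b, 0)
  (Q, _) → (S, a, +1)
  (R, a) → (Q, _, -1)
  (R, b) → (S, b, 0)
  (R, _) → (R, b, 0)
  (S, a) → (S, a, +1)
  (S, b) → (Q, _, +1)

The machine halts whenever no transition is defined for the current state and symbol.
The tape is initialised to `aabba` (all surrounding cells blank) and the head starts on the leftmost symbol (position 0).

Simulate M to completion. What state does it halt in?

state=P head=0 tape=[a]abba   (P,a)→(P,b,+1)
state=P head=1 tape=b[a]bba   (P,a)→(P,b,+1)
state=P head=2 tape=bb[b]ba   (P,b)→(R,a,0)
state=R head=2 tape=bb[a]ba   (R,a)→(Q,_,-1)
state=Q head=1 tape=b[b]_ba   (Q,b)→(R,b,0)
state=R head=1 tape=b[b]_ba   (R,b)→(S,b,0)
state=S head=1 tape=b[b]_ba   (S,b)→(Q,_,+1)
state=Q head=2 tape=b_[_]ba   (Q,_)→(S,a,+1)
state=S head=3 tape=b_a[b]a   (S,b)→(Q,_,+1)
state=Q head=4 tape=b_a_[a]
No transition is defined for (Q, a); M halts in state Q.

Q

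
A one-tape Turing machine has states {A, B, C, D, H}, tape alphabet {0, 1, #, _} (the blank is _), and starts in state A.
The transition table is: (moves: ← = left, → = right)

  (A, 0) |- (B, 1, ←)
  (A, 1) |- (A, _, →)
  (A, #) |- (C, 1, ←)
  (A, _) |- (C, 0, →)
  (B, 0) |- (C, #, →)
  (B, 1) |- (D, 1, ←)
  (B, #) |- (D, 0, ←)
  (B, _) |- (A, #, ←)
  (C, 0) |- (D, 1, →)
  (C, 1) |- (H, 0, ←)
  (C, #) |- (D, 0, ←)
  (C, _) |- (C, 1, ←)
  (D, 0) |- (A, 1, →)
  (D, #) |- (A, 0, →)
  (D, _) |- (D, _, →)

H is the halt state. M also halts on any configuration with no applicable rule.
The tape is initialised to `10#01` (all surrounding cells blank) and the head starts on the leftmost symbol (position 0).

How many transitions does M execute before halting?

9

state=A head=0 tape=__[1]0#01   (A,1)→(A,_,→)
state=A head=1 tape=___[0]#01   (A,0)→(B,1,←)
state=B head=0 tape=__[_]1#01   (B,_)→(A,#,←)
state=A head=-1 tape=_[_]#1#01   (A,_)→(C,0,→)
state=C head=0 tape=_0[#]1#01   (C,#)→(D,0,←)
state=D head=-1 tape=_[0]01#01   (D,0)→(A,1,→)
state=A head=0 tape=_1[0]1#01   (A,0)→(B,1,←)
state=B head=-1 tape=_[1]11#01   (B,1)→(D,1,←)
state=D head=-2 tape=[_]111#01   (D,_)→(D,_,→)
state=D head=-1 tape=_[1]11#01
M halts after 9 transitions.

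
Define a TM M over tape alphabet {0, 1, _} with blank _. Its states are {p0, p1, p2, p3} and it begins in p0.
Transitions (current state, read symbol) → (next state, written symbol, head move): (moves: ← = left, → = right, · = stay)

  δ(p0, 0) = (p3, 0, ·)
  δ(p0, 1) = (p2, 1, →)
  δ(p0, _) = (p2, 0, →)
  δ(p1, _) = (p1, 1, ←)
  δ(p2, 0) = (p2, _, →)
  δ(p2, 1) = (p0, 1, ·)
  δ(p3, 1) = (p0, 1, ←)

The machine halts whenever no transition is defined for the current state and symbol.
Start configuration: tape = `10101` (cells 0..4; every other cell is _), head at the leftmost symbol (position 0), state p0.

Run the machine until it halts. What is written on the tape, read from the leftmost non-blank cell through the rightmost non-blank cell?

1_1_1

state=p0 head=0 tape=[1]0101_   (p0,1)→(p2,1,→)
state=p2 head=1 tape=1[0]101_   (p2,0)→(p2,_,→)
state=p2 head=2 tape=1_[1]01_   (p2,1)→(p0,1,·)
state=p0 head=2 tape=1_[1]01_   (p0,1)→(p2,1,→)
state=p2 head=3 tape=1_1[0]1_   (p2,0)→(p2,_,→)
state=p2 head=4 tape=1_1_[1]_   (p2,1)→(p0,1,·)
state=p0 head=4 tape=1_1_[1]_   (p0,1)→(p2,1,→)
state=p2 head=5 tape=1_1_1[_]
The non-blank tape span at halt is 1_1_1.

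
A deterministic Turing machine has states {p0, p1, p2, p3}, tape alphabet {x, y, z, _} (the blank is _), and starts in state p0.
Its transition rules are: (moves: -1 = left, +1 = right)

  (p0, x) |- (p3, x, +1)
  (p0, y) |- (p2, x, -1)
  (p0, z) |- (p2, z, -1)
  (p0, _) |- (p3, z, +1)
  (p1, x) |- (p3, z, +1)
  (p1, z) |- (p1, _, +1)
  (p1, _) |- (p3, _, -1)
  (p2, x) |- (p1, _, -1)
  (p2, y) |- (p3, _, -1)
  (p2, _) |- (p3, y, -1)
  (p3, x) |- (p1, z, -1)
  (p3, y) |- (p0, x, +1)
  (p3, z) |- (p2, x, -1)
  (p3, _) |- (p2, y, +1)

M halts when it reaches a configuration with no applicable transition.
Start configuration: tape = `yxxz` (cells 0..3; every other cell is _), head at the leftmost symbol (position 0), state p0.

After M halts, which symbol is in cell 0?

p0 | __[y]xxz_   read y → write x, move -1, go to p2
p2 | _[_]xxxz_   read _ → write y, move -1, go to p3
p3 | [_]yxxxz_   read _ → write y, move +1, go to p2
p2 | y[y]xxxz_   read y → write _, move -1, go to p3
p3 | [y]_xxxz_   read y → write x, move +1, go to p0
p0 | x[_]xxxz_   read _ → write z, move +1, go to p3
p3 | xz[x]xxz_   read x → write z, move -1, go to p1
p1 | x[z]zxxz_   read z → write _, move +1, go to p1
p1 | x_[z]xxz_   read z → write _, move +1, go to p1
p1 | x__[x]xz_   read x → write z, move +1, go to p3
p3 | x__z[x]z_   read x → write z, move -1, go to p1
p1 | x__[z]zz_   read z → write _, move +1, go to p1
p1 | x___[z]z_   read z → write _, move +1, go to p1
p1 | x____[z]_   read z → write _, move +1, go to p1
p1 | x_____[_]   read _ → write _, move -1, go to p3
p3 | x____[_]_   read _ → write y, move +1, go to p2
p2 | x____y[_]   read _ → write y, move -1, go to p3
p3 | x____[y]y   read y → write x, move +1, go to p0
p0 | x____x[y]   read y → write x, move -1, go to p2
p2 | x____[x]x   read x → write _, move -1, go to p1
p1 | x___[_]_x   read _ → write _, move -1, go to p3
p3 | x__[_]__x   read _ → write y, move +1, go to p2
p2 | x__y[_]_x   read _ → write y, move -1, go to p3
p3 | x__[y]y_x   read y → write x, move +1, go to p0
p0 | x__x[y]_x   read y → write x, move -1, go to p2
p2 | x__[x]x_x   read x → write _, move -1, go to p1
p1 | x_[_]_x_x   read _ → write _, move -1, go to p3
p3 | x[_]__x_x   read _ → write y, move +1, go to p2
p2 | xy[_]_x_x   read _ → write y, move -1, go to p3
p3 | x[y]y_x_x   read y → write x, move +1, go to p0
p0 | xx[y]_x_x   read y → write x, move -1, go to p2
p2 | x[x]x_x_x   read x → write _, move -1, go to p1
p1 | [x]_x_x_x   read x → write z, move +1, go to p3
p3 | z[_]x_x_x   read _ → write y, move +1, go to p2
p2 | zy[x]_x_x   read x → write _, move -1, go to p1
p1 | z[y]__x_x
Cell 0 holds _ when M halts.

_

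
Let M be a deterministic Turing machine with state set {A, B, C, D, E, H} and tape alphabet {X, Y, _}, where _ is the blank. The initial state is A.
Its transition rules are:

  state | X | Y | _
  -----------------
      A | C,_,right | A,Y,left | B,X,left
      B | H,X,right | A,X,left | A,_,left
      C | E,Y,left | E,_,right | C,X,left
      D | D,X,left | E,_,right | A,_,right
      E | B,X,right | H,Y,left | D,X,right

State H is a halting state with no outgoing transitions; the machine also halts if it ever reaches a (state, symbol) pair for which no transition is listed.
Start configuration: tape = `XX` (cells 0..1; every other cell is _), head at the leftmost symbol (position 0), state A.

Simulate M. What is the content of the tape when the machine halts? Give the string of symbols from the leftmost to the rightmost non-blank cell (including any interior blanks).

A | _[X]X___   read X → write _, move right, go to C
C | __[X]___   read X → write Y, move left, go to E
E | _[_]Y___   read _ → write X, move right, go to D
D | _X[Y]___   read Y → write _, move right, go to E
E | _X_[_]__   read _ → write X, move right, go to D
D | _X_X[_]_   read _ → write _, move right, go to A
A | _X_X_[_]   read _ → write X, move left, go to B
B | _X_X[_]X   read _ → write _, move left, go to A
A | _X_[X]_X   read X → write _, move right, go to C
C | _X__[_]X   read _ → write X, move left, go to C
C | _X_[_]XX   read _ → write X, move left, go to C
C | _X[_]XXX   read _ → write X, move left, go to C
C | _[X]XXXX   read X → write Y, move left, go to E
E | [_]YXXXX   read _ → write X, move right, go to D
D | X[Y]XXXX   read Y → write _, move right, go to E
E | X_[X]XXX   read X → write X, move right, go to B
B | X_X[X]XX   read X → write X, move right, go to H
H | X_XX[X]X
The non-blank tape span at halt is X_XXXX.

X_XXXX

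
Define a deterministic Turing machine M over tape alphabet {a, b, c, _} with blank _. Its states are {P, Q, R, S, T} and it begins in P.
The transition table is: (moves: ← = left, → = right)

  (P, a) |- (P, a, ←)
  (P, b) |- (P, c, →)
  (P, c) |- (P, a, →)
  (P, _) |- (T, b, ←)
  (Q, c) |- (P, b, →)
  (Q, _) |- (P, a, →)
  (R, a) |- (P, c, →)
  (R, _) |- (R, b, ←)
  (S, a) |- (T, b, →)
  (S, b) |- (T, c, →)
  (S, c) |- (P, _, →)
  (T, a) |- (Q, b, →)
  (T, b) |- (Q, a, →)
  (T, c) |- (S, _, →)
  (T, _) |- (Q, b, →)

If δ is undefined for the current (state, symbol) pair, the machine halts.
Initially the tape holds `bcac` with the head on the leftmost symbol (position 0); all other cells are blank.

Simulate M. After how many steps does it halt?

state=P head=0 tape=__[b]cac   (P,b)→(P,c,→)
state=P head=1 tape=__c[c]ac   (P,c)→(P,a,→)
state=P head=2 tape=__ca[a]c   (P,a)→(P,a,←)
state=P head=1 tape=__c[a]ac   (P,a)→(P,a,←)
state=P head=0 tape=__[c]aac   (P,c)→(P,a,→)
state=P head=1 tape=__a[a]ac   (P,a)→(P,a,←)
state=P head=0 tape=__[a]aac   (P,a)→(P,a,←)
state=P head=-1 tape=_[_]aaac   (P,_)→(T,b,←)
state=T head=-2 tape=[_]baaac   (T,_)→(Q,b,→)
state=Q head=-1 tape=b[b]aaac
M halts after 9 transitions.

9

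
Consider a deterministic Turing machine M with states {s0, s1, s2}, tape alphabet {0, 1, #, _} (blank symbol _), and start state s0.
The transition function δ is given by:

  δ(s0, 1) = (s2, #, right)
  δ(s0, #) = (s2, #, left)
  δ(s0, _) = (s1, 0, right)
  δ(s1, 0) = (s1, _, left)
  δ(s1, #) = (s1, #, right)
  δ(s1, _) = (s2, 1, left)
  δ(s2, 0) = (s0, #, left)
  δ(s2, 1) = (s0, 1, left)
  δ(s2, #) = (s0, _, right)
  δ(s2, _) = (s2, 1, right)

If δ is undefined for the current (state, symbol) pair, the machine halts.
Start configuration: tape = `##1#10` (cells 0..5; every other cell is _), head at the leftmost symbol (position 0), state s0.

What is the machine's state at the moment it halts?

s0 | _[#]#1#10__   read # → write #, move left, go to s2
s2 | [_]##1#10__   read _ → write 1, move right, go to s2
s2 | 1[#]#1#10__   read # → write _, move right, go to s0
s0 | 1_[#]1#10__   read # → write #, move left, go to s2
s2 | 1[_]#1#10__   read _ → write 1, move right, go to s2
s2 | 11[#]1#10__   read # → write _, move right, go to s0
s0 | 11_[1]#10__   read 1 → write #, move right, go to s2
s2 | 11_#[#]10__   read # → write _, move right, go to s0
s0 | 11_#_[1]0__   read 1 → write #, move right, go to s2
s2 | 11_#_#[0]__   read 0 → write #, move left, go to s0
s0 | 11_#_[#]#__   read # → write #, move left, go to s2
s2 | 11_#[_]##__   read _ → write 1, move right, go to s2
s2 | 11_#1[#]#__   read # → write _, move right, go to s0
s0 | 11_#1_[#]__   read # → write #, move left, go to s2
s2 | 11_#1[_]#__   read _ → write 1, move right, go to s2
s2 | 11_#11[#]__   read # → write _, move right, go to s0
s0 | 11_#11_[_]_   read _ → write 0, move right, go to s1
s1 | 11_#11_0[_]   read _ → write 1, move left, go to s2
s2 | 11_#11_[0]1   read 0 → write #, move left, go to s0
s0 | 11_#11[_]#1   read _ → write 0, move right, go to s1
s1 | 11_#110[#]1   read # → write #, move right, go to s1
s1 | 11_#110#[1]
No transition is defined for (s1, 1); M halts in state s1.

s1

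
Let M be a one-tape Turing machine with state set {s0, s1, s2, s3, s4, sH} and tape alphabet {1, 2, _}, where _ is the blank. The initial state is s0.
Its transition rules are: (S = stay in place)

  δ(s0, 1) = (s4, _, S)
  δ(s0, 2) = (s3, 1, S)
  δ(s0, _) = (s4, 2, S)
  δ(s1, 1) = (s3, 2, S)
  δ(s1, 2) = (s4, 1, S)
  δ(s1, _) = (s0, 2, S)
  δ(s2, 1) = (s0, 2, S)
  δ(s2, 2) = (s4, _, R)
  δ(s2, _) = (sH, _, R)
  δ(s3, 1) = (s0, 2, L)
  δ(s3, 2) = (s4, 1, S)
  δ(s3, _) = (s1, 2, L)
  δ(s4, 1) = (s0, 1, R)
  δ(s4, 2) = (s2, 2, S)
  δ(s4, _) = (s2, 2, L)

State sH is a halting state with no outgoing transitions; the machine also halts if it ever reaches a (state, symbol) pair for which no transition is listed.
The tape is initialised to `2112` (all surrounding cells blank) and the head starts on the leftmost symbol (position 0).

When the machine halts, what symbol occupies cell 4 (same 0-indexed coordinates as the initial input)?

2

s0 | _[2]112_   read 2 → write 1, move S, go to s3
s3 | _[1]112_   read 1 → write 2, move L, go to s0
s0 | [_]2112_   read _ → write 2, move S, go to s4
s4 | [2]2112_   read 2 → write 2, move S, go to s2
s2 | [2]2112_   read 2 → write _, move R, go to s4
s4 | _[2]112_   read 2 → write 2, move S, go to s2
s2 | _[2]112_   read 2 → write _, move R, go to s4
s4 | __[1]12_   read 1 → write 1, move R, go to s0
s0 | __1[1]2_   read 1 → write _, move S, go to s4
s4 | __1[_]2_   read _ → write 2, move L, go to s2
s2 | __[1]22_   read 1 → write 2, move S, go to s0
s0 | __[2]22_   read 2 → write 1, move S, go to s3
s3 | __[1]22_   read 1 → write 2, move L, go to s0
s0 | _[_]222_   read _ → write 2, move S, go to s4
s4 | _[2]222_   read 2 → write 2, move S, go to s2
s2 | _[2]222_   read 2 → write _, move R, go to s4
s4 | __[2]22_   read 2 → write 2, move S, go to s2
s2 | __[2]22_   read 2 → write _, move R, go to s4
s4 | ___[2]2_   read 2 → write 2, move S, go to s2
s2 | ___[2]2_   read 2 → write _, move R, go to s4
s4 | ____[2]_   read 2 → write 2, move S, go to s2
s2 | ____[2]_   read 2 → write _, move R, go to s4
s4 | _____[_]   read _ → write 2, move L, go to s2
s2 | ____[_]2   read _ → write _, move R, go to sH
sH | _____[2]
Cell 4 holds 2 when M halts.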